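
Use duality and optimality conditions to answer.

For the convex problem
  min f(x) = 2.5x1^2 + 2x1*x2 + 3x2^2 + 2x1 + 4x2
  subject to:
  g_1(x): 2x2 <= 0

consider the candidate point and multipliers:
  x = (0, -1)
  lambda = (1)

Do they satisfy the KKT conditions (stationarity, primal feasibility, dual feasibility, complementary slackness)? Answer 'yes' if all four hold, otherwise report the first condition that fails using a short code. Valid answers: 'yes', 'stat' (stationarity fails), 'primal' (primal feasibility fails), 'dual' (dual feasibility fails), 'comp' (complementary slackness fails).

Gradient of f: grad f(x) = Q x + c = (0, -2)
Constraint values g_i(x) = a_i^T x - b_i:
  g_1((0, -1)) = -2
Stationarity residual: grad f(x) + sum_i lambda_i a_i = (0, 0)
  -> stationarity OK
Primal feasibility (all g_i <= 0): OK
Dual feasibility (all lambda_i >= 0): OK
Complementary slackness (lambda_i * g_i(x) = 0 for all i): FAILS

Verdict: the first failing condition is complementary_slackness -> comp.

comp


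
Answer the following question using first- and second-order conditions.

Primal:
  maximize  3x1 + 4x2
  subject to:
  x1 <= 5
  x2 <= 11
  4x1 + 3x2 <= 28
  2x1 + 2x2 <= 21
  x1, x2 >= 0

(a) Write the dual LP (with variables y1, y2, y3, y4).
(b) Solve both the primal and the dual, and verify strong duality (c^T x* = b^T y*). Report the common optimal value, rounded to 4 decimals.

The standard primal-dual pair for 'max c^T x s.t. A x <= b, x >= 0' is:
  Dual:  min b^T y  s.t.  A^T y >= c,  y >= 0.

So the dual LP is:
  minimize  5y1 + 11y2 + 28y3 + 21y4
  subject to:
    y1 + 4y3 + 2y4 >= 3
    y2 + 3y3 + 2y4 >= 4
    y1, y2, y3, y4 >= 0

Solving the primal: x* = (0, 9.3333).
  primal value c^T x* = 37.3333.
Solving the dual: y* = (0, 0, 1.3333, 0).
  dual value b^T y* = 37.3333.
Strong duality: c^T x* = b^T y*. Confirmed.

37.3333


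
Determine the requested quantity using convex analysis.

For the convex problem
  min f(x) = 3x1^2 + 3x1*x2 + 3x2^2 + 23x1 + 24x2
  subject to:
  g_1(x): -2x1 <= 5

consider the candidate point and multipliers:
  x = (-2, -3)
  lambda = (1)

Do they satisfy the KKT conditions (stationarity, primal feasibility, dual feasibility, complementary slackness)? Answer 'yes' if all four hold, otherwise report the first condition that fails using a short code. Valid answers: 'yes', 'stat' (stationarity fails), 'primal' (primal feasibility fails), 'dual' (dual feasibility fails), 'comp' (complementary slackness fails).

Gradient of f: grad f(x) = Q x + c = (2, 0)
Constraint values g_i(x) = a_i^T x - b_i:
  g_1((-2, -3)) = -1
Stationarity residual: grad f(x) + sum_i lambda_i a_i = (0, 0)
  -> stationarity OK
Primal feasibility (all g_i <= 0): OK
Dual feasibility (all lambda_i >= 0): OK
Complementary slackness (lambda_i * g_i(x) = 0 for all i): FAILS

Verdict: the first failing condition is complementary_slackness -> comp.

comp


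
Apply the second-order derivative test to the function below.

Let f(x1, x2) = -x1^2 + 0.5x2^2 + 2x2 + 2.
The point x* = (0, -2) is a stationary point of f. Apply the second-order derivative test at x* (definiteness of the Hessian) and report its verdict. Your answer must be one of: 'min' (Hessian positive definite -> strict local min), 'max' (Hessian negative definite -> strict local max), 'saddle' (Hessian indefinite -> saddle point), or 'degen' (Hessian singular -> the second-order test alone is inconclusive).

Compute the Hessian H = grad^2 f:
  H = [[-2, 0], [0, 1]]
Verify stationarity: grad f(x*) = H x* + g = (0, 0).
Eigenvalues of H: -2, 1.
Eigenvalues have mixed signs, so H is indefinite -> x* is a saddle point.

saddle


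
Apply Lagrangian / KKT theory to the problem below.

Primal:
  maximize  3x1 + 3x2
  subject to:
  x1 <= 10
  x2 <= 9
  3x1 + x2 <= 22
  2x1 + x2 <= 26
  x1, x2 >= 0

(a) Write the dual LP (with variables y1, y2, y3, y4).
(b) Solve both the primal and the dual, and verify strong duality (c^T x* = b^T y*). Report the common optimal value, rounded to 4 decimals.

The standard primal-dual pair for 'max c^T x s.t. A x <= b, x >= 0' is:
  Dual:  min b^T y  s.t.  A^T y >= c,  y >= 0.

So the dual LP is:
  minimize  10y1 + 9y2 + 22y3 + 26y4
  subject to:
    y1 + 3y3 + 2y4 >= 3
    y2 + y3 + y4 >= 3
    y1, y2, y3, y4 >= 0

Solving the primal: x* = (4.3333, 9).
  primal value c^T x* = 40.
Solving the dual: y* = (0, 2, 1, 0).
  dual value b^T y* = 40.
Strong duality: c^T x* = b^T y*. Confirmed.

40


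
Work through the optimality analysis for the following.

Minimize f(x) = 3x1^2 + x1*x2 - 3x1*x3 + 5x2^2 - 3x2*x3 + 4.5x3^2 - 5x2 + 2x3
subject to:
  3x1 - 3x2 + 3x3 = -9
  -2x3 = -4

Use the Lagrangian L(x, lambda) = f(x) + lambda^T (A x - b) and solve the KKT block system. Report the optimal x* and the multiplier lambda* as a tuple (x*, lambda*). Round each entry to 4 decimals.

Form the Lagrangian:
  L(x, lambda) = (1/2) x^T Q x + c^T x + lambda^T (A x - b)
Stationarity (grad_x L = 0): Q x + c + A^T lambda = 0.
Primal feasibility: A x = b.

This gives the KKT block system:
  [ Q   A^T ] [ x     ]   [-c ]
  [ A    0  ] [ lambda ] = [ b ]

Solving the linear system:
  x*      = (-2.1111, 2.8889, 2)
  lambda* = (5.2593, 16.7222)
  f(x*)   = 51.8889

x* = (-2.1111, 2.8889, 2), lambda* = (5.2593, 16.7222)


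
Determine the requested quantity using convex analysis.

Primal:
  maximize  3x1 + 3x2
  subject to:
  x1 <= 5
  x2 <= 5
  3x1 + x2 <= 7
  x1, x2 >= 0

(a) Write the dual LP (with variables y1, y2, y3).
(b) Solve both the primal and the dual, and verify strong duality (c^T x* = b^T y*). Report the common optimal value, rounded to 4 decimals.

The standard primal-dual pair for 'max c^T x s.t. A x <= b, x >= 0' is:
  Dual:  min b^T y  s.t.  A^T y >= c,  y >= 0.

So the dual LP is:
  minimize  5y1 + 5y2 + 7y3
  subject to:
    y1 + 3y3 >= 3
    y2 + y3 >= 3
    y1, y2, y3 >= 0

Solving the primal: x* = (0.6667, 5).
  primal value c^T x* = 17.
Solving the dual: y* = (0, 2, 1).
  dual value b^T y* = 17.
Strong duality: c^T x* = b^T y*. Confirmed.

17


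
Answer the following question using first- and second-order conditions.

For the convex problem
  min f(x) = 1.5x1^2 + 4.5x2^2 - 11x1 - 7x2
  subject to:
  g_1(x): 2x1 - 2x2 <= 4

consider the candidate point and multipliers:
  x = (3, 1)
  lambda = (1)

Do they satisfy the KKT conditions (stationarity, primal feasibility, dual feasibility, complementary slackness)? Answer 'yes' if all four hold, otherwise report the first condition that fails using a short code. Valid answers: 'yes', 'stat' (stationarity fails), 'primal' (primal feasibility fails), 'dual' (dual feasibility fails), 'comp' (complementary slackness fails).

Gradient of f: grad f(x) = Q x + c = (-2, 2)
Constraint values g_i(x) = a_i^T x - b_i:
  g_1((3, 1)) = 0
Stationarity residual: grad f(x) + sum_i lambda_i a_i = (0, 0)
  -> stationarity OK
Primal feasibility (all g_i <= 0): OK
Dual feasibility (all lambda_i >= 0): OK
Complementary slackness (lambda_i * g_i(x) = 0 for all i): OK

Verdict: yes, KKT holds.

yes


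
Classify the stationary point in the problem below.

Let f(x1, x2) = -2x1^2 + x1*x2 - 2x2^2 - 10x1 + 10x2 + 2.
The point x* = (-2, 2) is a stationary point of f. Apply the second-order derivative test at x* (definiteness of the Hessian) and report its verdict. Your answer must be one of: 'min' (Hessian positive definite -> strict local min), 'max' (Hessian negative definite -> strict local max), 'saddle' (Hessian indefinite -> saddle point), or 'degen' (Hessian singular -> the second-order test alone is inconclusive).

Compute the Hessian H = grad^2 f:
  H = [[-4, 1], [1, -4]]
Verify stationarity: grad f(x*) = H x* + g = (0, 0).
Eigenvalues of H: -5, -3.
Both eigenvalues < 0, so H is negative definite -> x* is a strict local max.

max


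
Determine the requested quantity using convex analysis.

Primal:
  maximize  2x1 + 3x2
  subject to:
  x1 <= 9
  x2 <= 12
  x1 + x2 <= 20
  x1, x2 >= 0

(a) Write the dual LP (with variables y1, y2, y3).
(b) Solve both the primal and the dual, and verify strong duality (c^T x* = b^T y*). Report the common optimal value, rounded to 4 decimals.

The standard primal-dual pair for 'max c^T x s.t. A x <= b, x >= 0' is:
  Dual:  min b^T y  s.t.  A^T y >= c,  y >= 0.

So the dual LP is:
  minimize  9y1 + 12y2 + 20y3
  subject to:
    y1 + y3 >= 2
    y2 + y3 >= 3
    y1, y2, y3 >= 0

Solving the primal: x* = (8, 12).
  primal value c^T x* = 52.
Solving the dual: y* = (0, 1, 2).
  dual value b^T y* = 52.
Strong duality: c^T x* = b^T y*. Confirmed.

52


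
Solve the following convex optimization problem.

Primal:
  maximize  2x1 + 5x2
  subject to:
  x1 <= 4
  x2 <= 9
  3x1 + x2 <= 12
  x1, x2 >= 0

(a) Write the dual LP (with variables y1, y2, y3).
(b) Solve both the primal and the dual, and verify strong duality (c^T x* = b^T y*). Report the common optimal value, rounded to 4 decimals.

The standard primal-dual pair for 'max c^T x s.t. A x <= b, x >= 0' is:
  Dual:  min b^T y  s.t.  A^T y >= c,  y >= 0.

So the dual LP is:
  minimize  4y1 + 9y2 + 12y3
  subject to:
    y1 + 3y3 >= 2
    y2 + y3 >= 5
    y1, y2, y3 >= 0

Solving the primal: x* = (1, 9).
  primal value c^T x* = 47.
Solving the dual: y* = (0, 4.3333, 0.6667).
  dual value b^T y* = 47.
Strong duality: c^T x* = b^T y*. Confirmed.

47


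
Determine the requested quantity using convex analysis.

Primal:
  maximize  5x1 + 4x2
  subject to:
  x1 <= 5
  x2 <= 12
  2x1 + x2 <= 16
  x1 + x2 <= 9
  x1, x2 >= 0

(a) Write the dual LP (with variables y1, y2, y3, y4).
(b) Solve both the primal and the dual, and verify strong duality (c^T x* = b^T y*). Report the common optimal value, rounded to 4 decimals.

The standard primal-dual pair for 'max c^T x s.t. A x <= b, x >= 0' is:
  Dual:  min b^T y  s.t.  A^T y >= c,  y >= 0.

So the dual LP is:
  minimize  5y1 + 12y2 + 16y3 + 9y4
  subject to:
    y1 + 2y3 + y4 >= 5
    y2 + y3 + y4 >= 4
    y1, y2, y3, y4 >= 0

Solving the primal: x* = (5, 4).
  primal value c^T x* = 41.
Solving the dual: y* = (1, 0, 0, 4).
  dual value b^T y* = 41.
Strong duality: c^T x* = b^T y*. Confirmed.

41


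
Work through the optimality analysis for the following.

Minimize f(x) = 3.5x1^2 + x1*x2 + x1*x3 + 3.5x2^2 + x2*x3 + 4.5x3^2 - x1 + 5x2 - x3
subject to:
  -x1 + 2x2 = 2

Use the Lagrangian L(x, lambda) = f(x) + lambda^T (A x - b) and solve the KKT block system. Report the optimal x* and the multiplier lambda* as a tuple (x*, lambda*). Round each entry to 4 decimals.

Form the Lagrangian:
  L(x, lambda) = (1/2) x^T Q x + c^T x + lambda^T (A x - b)
Stationarity (grad_x L = 0): Q x + c + A^T lambda = 0.
Primal feasibility: A x = b.

This gives the KKT block system:
  [ Q   A^T ] [ x     ]   [-c ]
  [ A    0  ] [ lambda ] = [ b ]

Solving the linear system:
  x*      = (-0.6316, 0.6842, 0.1053)
  lambda* = (-4.6316)
  f(x*)   = 6.6053

x* = (-0.6316, 0.6842, 0.1053), lambda* = (-4.6316)


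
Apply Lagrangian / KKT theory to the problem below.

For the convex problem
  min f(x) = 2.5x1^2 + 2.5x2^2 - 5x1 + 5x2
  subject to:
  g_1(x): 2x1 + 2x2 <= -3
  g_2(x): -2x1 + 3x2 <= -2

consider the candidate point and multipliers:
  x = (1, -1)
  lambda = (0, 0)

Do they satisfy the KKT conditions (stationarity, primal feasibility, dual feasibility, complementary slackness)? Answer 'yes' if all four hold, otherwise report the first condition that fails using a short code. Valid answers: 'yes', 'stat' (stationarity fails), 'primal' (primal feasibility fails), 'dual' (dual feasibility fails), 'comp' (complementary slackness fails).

Gradient of f: grad f(x) = Q x + c = (0, 0)
Constraint values g_i(x) = a_i^T x - b_i:
  g_1((1, -1)) = 3
  g_2((1, -1)) = -3
Stationarity residual: grad f(x) + sum_i lambda_i a_i = (0, 0)
  -> stationarity OK
Primal feasibility (all g_i <= 0): FAILS
Dual feasibility (all lambda_i >= 0): OK
Complementary slackness (lambda_i * g_i(x) = 0 for all i): OK

Verdict: the first failing condition is primal_feasibility -> primal.

primal


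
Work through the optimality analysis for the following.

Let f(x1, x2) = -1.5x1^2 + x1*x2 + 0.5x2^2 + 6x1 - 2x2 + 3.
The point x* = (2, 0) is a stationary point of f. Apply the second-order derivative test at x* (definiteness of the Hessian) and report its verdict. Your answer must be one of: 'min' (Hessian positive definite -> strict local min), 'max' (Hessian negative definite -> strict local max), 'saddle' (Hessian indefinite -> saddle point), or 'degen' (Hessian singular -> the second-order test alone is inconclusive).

Compute the Hessian H = grad^2 f:
  H = [[-3, 1], [1, 1]]
Verify stationarity: grad f(x*) = H x* + g = (0, 0).
Eigenvalues of H: -3.2361, 1.2361.
Eigenvalues have mixed signs, so H is indefinite -> x* is a saddle point.

saddle


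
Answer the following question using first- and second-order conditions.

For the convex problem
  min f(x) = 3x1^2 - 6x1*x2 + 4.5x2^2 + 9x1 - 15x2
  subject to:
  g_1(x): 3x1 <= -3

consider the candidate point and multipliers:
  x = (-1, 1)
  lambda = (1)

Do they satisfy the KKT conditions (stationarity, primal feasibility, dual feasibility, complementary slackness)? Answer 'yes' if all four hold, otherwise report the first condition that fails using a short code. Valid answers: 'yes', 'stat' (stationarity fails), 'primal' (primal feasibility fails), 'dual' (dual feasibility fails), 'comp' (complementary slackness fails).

Gradient of f: grad f(x) = Q x + c = (-3, 0)
Constraint values g_i(x) = a_i^T x - b_i:
  g_1((-1, 1)) = 0
Stationarity residual: grad f(x) + sum_i lambda_i a_i = (0, 0)
  -> stationarity OK
Primal feasibility (all g_i <= 0): OK
Dual feasibility (all lambda_i >= 0): OK
Complementary slackness (lambda_i * g_i(x) = 0 for all i): OK

Verdict: yes, KKT holds.

yes


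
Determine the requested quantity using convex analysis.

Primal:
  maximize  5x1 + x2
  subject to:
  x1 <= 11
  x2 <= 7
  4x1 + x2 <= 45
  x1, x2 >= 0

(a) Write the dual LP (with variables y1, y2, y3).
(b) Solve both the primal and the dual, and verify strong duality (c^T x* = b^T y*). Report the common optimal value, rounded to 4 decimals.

The standard primal-dual pair for 'max c^T x s.t. A x <= b, x >= 0' is:
  Dual:  min b^T y  s.t.  A^T y >= c,  y >= 0.

So the dual LP is:
  minimize  11y1 + 7y2 + 45y3
  subject to:
    y1 + 4y3 >= 5
    y2 + y3 >= 1
    y1, y2, y3 >= 0

Solving the primal: x* = (11, 1).
  primal value c^T x* = 56.
Solving the dual: y* = (1, 0, 1).
  dual value b^T y* = 56.
Strong duality: c^T x* = b^T y*. Confirmed.

56


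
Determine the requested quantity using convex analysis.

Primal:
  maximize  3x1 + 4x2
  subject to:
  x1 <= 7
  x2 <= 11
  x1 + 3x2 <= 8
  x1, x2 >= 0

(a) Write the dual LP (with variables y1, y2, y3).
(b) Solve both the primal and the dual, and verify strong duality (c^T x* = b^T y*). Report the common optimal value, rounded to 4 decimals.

The standard primal-dual pair for 'max c^T x s.t. A x <= b, x >= 0' is:
  Dual:  min b^T y  s.t.  A^T y >= c,  y >= 0.

So the dual LP is:
  minimize  7y1 + 11y2 + 8y3
  subject to:
    y1 + y3 >= 3
    y2 + 3y3 >= 4
    y1, y2, y3 >= 0

Solving the primal: x* = (7, 0.3333).
  primal value c^T x* = 22.3333.
Solving the dual: y* = (1.6667, 0, 1.3333).
  dual value b^T y* = 22.3333.
Strong duality: c^T x* = b^T y*. Confirmed.

22.3333


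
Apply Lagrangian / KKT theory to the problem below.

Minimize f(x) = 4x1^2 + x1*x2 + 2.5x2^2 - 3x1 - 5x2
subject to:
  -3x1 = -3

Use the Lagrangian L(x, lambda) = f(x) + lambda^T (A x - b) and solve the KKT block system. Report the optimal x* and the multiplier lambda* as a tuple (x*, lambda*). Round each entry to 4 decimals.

Form the Lagrangian:
  L(x, lambda) = (1/2) x^T Q x + c^T x + lambda^T (A x - b)
Stationarity (grad_x L = 0): Q x + c + A^T lambda = 0.
Primal feasibility: A x = b.

This gives the KKT block system:
  [ Q   A^T ] [ x     ]   [-c ]
  [ A    0  ] [ lambda ] = [ b ]

Solving the linear system:
  x*      = (1, 0.8)
  lambda* = (1.9333)
  f(x*)   = -0.6

x* = (1, 0.8), lambda* = (1.9333)


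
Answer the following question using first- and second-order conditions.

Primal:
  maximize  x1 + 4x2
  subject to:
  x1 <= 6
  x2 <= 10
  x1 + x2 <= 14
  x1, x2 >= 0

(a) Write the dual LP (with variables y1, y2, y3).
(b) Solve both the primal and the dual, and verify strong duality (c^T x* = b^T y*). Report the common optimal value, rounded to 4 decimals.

The standard primal-dual pair for 'max c^T x s.t. A x <= b, x >= 0' is:
  Dual:  min b^T y  s.t.  A^T y >= c,  y >= 0.

So the dual LP is:
  minimize  6y1 + 10y2 + 14y3
  subject to:
    y1 + y3 >= 1
    y2 + y3 >= 4
    y1, y2, y3 >= 0

Solving the primal: x* = (4, 10).
  primal value c^T x* = 44.
Solving the dual: y* = (0, 3, 1).
  dual value b^T y* = 44.
Strong duality: c^T x* = b^T y*. Confirmed.

44


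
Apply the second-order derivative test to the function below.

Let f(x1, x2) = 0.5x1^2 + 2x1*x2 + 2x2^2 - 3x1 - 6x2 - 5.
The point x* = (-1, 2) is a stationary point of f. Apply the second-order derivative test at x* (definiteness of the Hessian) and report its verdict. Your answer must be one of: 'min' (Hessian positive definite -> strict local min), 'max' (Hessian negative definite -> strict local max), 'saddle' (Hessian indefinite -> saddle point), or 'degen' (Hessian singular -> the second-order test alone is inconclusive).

Compute the Hessian H = grad^2 f:
  H = [[1, 2], [2, 4]]
Verify stationarity: grad f(x*) = H x* + g = (0, 0).
Eigenvalues of H: 0, 5.
H has a zero eigenvalue (singular; positive semidefinite but not definite), so H is neither positive definite, negative definite, nor indefinite. The second-order test alone is inconclusive -> degen.
(Indeed, f is constant along the null direction of H through x*, so x* is not a strict local extremum.)

degen


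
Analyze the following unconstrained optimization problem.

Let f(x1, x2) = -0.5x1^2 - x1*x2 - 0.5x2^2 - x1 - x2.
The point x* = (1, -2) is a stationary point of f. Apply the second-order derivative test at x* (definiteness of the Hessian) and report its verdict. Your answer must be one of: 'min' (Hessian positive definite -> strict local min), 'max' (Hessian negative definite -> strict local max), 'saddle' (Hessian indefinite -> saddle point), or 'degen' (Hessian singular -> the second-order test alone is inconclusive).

Compute the Hessian H = grad^2 f:
  H = [[-1, -1], [-1, -1]]
Verify stationarity: grad f(x*) = H x* + g = (0, 0).
Eigenvalues of H: -2, 0.
H has a zero eigenvalue (singular; negative semidefinite but not definite), so H is neither positive definite, negative definite, nor indefinite. The second-order test alone is inconclusive -> degen.
(Indeed, f is constant along the null direction of H through x*, so x* is not a strict local extremum.)

degen


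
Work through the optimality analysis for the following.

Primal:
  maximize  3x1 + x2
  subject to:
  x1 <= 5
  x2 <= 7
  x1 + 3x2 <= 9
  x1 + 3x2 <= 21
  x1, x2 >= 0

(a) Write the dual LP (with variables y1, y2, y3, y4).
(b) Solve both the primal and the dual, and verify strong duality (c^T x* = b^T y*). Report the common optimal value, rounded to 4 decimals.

The standard primal-dual pair for 'max c^T x s.t. A x <= b, x >= 0' is:
  Dual:  min b^T y  s.t.  A^T y >= c,  y >= 0.

So the dual LP is:
  minimize  5y1 + 7y2 + 9y3 + 21y4
  subject to:
    y1 + y3 + y4 >= 3
    y2 + 3y3 + 3y4 >= 1
    y1, y2, y3, y4 >= 0

Solving the primal: x* = (5, 1.3333).
  primal value c^T x* = 16.3333.
Solving the dual: y* = (2.6667, 0, 0.3333, 0).
  dual value b^T y* = 16.3333.
Strong duality: c^T x* = b^T y*. Confirmed.

16.3333


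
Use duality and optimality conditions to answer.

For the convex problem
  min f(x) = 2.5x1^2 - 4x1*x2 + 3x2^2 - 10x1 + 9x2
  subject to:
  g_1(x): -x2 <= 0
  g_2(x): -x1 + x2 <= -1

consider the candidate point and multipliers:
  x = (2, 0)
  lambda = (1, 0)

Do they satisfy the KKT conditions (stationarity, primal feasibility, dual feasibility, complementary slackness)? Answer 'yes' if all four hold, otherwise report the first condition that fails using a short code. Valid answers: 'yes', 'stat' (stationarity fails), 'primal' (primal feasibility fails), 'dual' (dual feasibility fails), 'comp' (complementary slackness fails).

Gradient of f: grad f(x) = Q x + c = (0, 1)
Constraint values g_i(x) = a_i^T x - b_i:
  g_1((2, 0)) = 0
  g_2((2, 0)) = -1
Stationarity residual: grad f(x) + sum_i lambda_i a_i = (0, 0)
  -> stationarity OK
Primal feasibility (all g_i <= 0): OK
Dual feasibility (all lambda_i >= 0): OK
Complementary slackness (lambda_i * g_i(x) = 0 for all i): OK

Verdict: yes, KKT holds.

yes


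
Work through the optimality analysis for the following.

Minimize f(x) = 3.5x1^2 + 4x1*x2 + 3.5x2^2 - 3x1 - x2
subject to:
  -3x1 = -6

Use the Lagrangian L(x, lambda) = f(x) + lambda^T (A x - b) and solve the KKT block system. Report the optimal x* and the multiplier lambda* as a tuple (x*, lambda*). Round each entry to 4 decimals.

Form the Lagrangian:
  L(x, lambda) = (1/2) x^T Q x + c^T x + lambda^T (A x - b)
Stationarity (grad_x L = 0): Q x + c + A^T lambda = 0.
Primal feasibility: A x = b.

This gives the KKT block system:
  [ Q   A^T ] [ x     ]   [-c ]
  [ A    0  ] [ lambda ] = [ b ]

Solving the linear system:
  x*      = (2, -1)
  lambda* = (2.3333)
  f(x*)   = 4.5

x* = (2, -1), lambda* = (2.3333)


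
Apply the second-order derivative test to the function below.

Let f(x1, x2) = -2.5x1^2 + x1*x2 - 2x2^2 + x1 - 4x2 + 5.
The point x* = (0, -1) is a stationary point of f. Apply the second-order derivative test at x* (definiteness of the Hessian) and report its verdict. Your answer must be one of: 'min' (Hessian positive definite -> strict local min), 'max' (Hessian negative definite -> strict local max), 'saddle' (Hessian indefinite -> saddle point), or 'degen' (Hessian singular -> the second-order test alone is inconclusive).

Compute the Hessian H = grad^2 f:
  H = [[-5, 1], [1, -4]]
Verify stationarity: grad f(x*) = H x* + g = (0, 0).
Eigenvalues of H: -5.618, -3.382.
Both eigenvalues < 0, so H is negative definite -> x* is a strict local max.

max


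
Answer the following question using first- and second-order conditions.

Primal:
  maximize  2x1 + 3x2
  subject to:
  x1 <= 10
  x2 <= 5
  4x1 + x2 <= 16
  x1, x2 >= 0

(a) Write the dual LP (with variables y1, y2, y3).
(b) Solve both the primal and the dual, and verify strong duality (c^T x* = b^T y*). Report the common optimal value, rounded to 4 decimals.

The standard primal-dual pair for 'max c^T x s.t. A x <= b, x >= 0' is:
  Dual:  min b^T y  s.t.  A^T y >= c,  y >= 0.

So the dual LP is:
  minimize  10y1 + 5y2 + 16y3
  subject to:
    y1 + 4y3 >= 2
    y2 + y3 >= 3
    y1, y2, y3 >= 0

Solving the primal: x* = (2.75, 5).
  primal value c^T x* = 20.5.
Solving the dual: y* = (0, 2.5, 0.5).
  dual value b^T y* = 20.5.
Strong duality: c^T x* = b^T y*. Confirmed.

20.5


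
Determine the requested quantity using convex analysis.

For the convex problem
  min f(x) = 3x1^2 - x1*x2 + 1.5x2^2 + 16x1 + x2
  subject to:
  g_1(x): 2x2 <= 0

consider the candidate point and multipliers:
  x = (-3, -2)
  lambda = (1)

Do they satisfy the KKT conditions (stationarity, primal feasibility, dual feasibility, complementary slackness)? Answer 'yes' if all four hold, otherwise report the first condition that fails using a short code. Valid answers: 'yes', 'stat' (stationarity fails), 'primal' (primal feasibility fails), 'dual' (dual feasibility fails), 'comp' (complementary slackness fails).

Gradient of f: grad f(x) = Q x + c = (0, -2)
Constraint values g_i(x) = a_i^T x - b_i:
  g_1((-3, -2)) = -4
Stationarity residual: grad f(x) + sum_i lambda_i a_i = (0, 0)
  -> stationarity OK
Primal feasibility (all g_i <= 0): OK
Dual feasibility (all lambda_i >= 0): OK
Complementary slackness (lambda_i * g_i(x) = 0 for all i): FAILS

Verdict: the first failing condition is complementary_slackness -> comp.

comp


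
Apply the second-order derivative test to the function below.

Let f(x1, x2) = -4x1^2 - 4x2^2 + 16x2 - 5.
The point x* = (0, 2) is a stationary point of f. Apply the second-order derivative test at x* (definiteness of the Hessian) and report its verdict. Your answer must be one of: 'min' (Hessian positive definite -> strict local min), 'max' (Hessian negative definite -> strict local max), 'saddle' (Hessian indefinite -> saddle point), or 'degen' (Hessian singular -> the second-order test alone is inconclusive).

Compute the Hessian H = grad^2 f:
  H = [[-8, 0], [0, -8]]
Verify stationarity: grad f(x*) = H x* + g = (0, 0).
Eigenvalues of H: -8, -8.
Both eigenvalues < 0, so H is negative definite -> x* is a strict local max.

max


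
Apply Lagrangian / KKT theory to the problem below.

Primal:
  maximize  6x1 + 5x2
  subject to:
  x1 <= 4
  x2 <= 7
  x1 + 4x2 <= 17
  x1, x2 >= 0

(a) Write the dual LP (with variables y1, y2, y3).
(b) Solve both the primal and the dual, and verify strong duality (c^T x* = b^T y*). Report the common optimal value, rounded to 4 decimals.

The standard primal-dual pair for 'max c^T x s.t. A x <= b, x >= 0' is:
  Dual:  min b^T y  s.t.  A^T y >= c,  y >= 0.

So the dual LP is:
  minimize  4y1 + 7y2 + 17y3
  subject to:
    y1 + y3 >= 6
    y2 + 4y3 >= 5
    y1, y2, y3 >= 0

Solving the primal: x* = (4, 3.25).
  primal value c^T x* = 40.25.
Solving the dual: y* = (4.75, 0, 1.25).
  dual value b^T y* = 40.25.
Strong duality: c^T x* = b^T y*. Confirmed.

40.25


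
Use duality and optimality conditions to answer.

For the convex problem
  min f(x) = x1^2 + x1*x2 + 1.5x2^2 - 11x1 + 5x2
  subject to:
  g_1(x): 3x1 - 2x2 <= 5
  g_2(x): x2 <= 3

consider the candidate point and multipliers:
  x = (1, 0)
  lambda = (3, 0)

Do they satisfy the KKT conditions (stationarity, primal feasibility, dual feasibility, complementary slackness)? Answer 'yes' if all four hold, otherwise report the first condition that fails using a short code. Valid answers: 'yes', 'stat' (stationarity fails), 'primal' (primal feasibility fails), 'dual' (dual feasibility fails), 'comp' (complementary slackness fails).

Gradient of f: grad f(x) = Q x + c = (-9, 6)
Constraint values g_i(x) = a_i^T x - b_i:
  g_1((1, 0)) = -2
  g_2((1, 0)) = -3
Stationarity residual: grad f(x) + sum_i lambda_i a_i = (0, 0)
  -> stationarity OK
Primal feasibility (all g_i <= 0): OK
Dual feasibility (all lambda_i >= 0): OK
Complementary slackness (lambda_i * g_i(x) = 0 for all i): FAILS

Verdict: the first failing condition is complementary_slackness -> comp.

comp


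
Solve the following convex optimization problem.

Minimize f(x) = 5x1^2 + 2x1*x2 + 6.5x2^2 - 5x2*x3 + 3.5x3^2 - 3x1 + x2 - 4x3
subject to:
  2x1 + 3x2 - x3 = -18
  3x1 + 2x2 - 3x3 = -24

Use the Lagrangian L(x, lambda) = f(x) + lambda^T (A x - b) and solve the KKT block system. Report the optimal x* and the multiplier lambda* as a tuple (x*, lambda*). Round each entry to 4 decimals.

Form the Lagrangian:
  L(x, lambda) = (1/2) x^T Q x + c^T x + lambda^T (A x - b)
Stationarity (grad_x L = 0): Q x + c + A^T lambda = 0.
Primal feasibility: A x = b.

This gives the KKT block system:
  [ Q   A^T ] [ x     ]   [-c ]
  [ A    0  ] [ lambda ] = [ b ]

Solving the linear system:
  x*      = (-3.5283, -2.7736, 2.6226)
  lambda* = (15.6038, 4.2075)
  f(x*)   = 189.5849

x* = (-3.5283, -2.7736, 2.6226), lambda* = (15.6038, 4.2075)


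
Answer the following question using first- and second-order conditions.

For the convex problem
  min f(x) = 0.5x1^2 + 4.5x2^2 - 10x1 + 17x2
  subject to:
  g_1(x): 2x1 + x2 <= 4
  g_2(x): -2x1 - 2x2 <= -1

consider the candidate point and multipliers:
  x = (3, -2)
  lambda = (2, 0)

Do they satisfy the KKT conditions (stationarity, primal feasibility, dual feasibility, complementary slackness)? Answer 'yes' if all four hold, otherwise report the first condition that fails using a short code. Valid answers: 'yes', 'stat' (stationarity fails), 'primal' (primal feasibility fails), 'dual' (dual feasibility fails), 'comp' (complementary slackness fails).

Gradient of f: grad f(x) = Q x + c = (-7, -1)
Constraint values g_i(x) = a_i^T x - b_i:
  g_1((3, -2)) = 0
  g_2((3, -2)) = -1
Stationarity residual: grad f(x) + sum_i lambda_i a_i = (-3, 1)
  -> stationarity FAILS
Primal feasibility (all g_i <= 0): OK
Dual feasibility (all lambda_i >= 0): OK
Complementary slackness (lambda_i * g_i(x) = 0 for all i): OK

Verdict: the first failing condition is stationarity -> stat.

stat


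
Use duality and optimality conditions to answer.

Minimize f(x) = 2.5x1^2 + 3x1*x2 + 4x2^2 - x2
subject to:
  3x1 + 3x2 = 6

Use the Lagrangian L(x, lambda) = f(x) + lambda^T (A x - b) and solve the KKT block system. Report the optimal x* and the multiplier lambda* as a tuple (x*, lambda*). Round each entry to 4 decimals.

Form the Lagrangian:
  L(x, lambda) = (1/2) x^T Q x + c^T x + lambda^T (A x - b)
Stationarity (grad_x L = 0): Q x + c + A^T lambda = 0.
Primal feasibility: A x = b.

This gives the KKT block system:
  [ Q   A^T ] [ x     ]   [-c ]
  [ A    0  ] [ lambda ] = [ b ]

Solving the linear system:
  x*      = (1.2857, 0.7143)
  lambda* = (-2.8571)
  f(x*)   = 8.2143

x* = (1.2857, 0.7143), lambda* = (-2.8571)


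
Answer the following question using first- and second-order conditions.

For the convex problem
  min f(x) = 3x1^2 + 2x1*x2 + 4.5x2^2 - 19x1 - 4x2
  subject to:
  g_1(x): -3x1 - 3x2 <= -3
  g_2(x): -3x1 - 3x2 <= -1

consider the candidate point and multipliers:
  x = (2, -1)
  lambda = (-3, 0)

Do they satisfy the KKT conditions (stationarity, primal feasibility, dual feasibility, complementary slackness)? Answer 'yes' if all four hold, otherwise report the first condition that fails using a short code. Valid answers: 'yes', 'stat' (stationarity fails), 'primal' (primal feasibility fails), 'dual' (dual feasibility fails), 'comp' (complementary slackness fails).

Gradient of f: grad f(x) = Q x + c = (-9, -9)
Constraint values g_i(x) = a_i^T x - b_i:
  g_1((2, -1)) = 0
  g_2((2, -1)) = -2
Stationarity residual: grad f(x) + sum_i lambda_i a_i = (0, 0)
  -> stationarity OK
Primal feasibility (all g_i <= 0): OK
Dual feasibility (all lambda_i >= 0): FAILS
Complementary slackness (lambda_i * g_i(x) = 0 for all i): OK

Verdict: the first failing condition is dual_feasibility -> dual.

dual


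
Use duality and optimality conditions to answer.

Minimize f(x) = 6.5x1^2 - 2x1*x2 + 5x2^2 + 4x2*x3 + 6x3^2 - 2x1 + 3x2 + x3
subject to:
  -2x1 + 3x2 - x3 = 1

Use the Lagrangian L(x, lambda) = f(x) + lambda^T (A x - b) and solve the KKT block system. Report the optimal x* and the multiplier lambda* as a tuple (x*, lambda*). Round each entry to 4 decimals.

Form the Lagrangian:
  L(x, lambda) = (1/2) x^T Q x + c^T x + lambda^T (A x - b)
Stationarity (grad_x L = 0): Q x + c + A^T lambda = 0.
Primal feasibility: A x = b.

This gives the KKT block system:
  [ Q   A^T ] [ x     ]   [-c ]
  [ A    0  ] [ lambda ] = [ b ]

Solving the linear system:
  x*      = (-0.0268, 0.2239, -0.2745)
  lambda* = (-1.3983)
  f(x*)   = 0.9247

x* = (-0.0268, 0.2239, -0.2745), lambda* = (-1.3983)


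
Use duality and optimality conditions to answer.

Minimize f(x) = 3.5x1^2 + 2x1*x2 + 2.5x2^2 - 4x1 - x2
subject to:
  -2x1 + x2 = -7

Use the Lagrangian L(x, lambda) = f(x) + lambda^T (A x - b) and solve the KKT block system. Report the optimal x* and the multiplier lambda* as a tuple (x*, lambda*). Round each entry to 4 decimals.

Form the Lagrangian:
  L(x, lambda) = (1/2) x^T Q x + c^T x + lambda^T (A x - b)
Stationarity (grad_x L = 0): Q x + c + A^T lambda = 0.
Primal feasibility: A x = b.

This gives the KKT block system:
  [ Q   A^T ] [ x     ]   [-c ]
  [ A    0  ] [ lambda ] = [ b ]

Solving the linear system:
  x*      = (2.5714, -1.8571)
  lambda* = (5.1429)
  f(x*)   = 13.7857

x* = (2.5714, -1.8571), lambda* = (5.1429)


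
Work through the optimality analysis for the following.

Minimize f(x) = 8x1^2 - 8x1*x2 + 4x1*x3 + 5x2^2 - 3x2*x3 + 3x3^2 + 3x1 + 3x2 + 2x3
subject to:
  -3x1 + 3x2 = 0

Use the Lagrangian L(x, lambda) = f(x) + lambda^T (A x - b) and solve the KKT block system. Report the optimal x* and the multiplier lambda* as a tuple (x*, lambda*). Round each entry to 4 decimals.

Form the Lagrangian:
  L(x, lambda) = (1/2) x^T Q x + c^T x + lambda^T (A x - b)
Stationarity (grad_x L = 0): Q x + c + A^T lambda = 0.
Primal feasibility: A x = b.

This gives the KKT block system:
  [ Q   A^T ] [ x     ]   [-c ]
  [ A    0  ] [ lambda ] = [ b ]

Solving the linear system:
  x*      = (-0.5763, -0.5763, -0.2373)
  lambda* = (-0.8531)
  f(x*)   = -1.9661

x* = (-0.5763, -0.5763, -0.2373), lambda* = (-0.8531)


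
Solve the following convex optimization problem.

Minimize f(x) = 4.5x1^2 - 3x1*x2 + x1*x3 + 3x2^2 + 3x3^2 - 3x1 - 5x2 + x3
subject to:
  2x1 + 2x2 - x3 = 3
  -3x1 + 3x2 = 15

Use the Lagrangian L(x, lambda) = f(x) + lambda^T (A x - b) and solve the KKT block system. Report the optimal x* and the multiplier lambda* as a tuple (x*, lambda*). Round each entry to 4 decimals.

Form the Lagrangian:
  L(x, lambda) = (1/2) x^T Q x + c^T x + lambda^T (A x - b)
Stationarity (grad_x L = 0): Q x + c + A^T lambda = 0.
Primal feasibility: A x = b.

This gives the KKT block system:
  [ Q   A^T ] [ x     ]   [-c ]
  [ A    0  ] [ lambda ] = [ b ]

Solving the linear system:
  x*      = (-1.646, 3.354, 0.4159)
  lambda* = (1.8496, -7.9204)
  f(x*)   = 50.9204

x* = (-1.646, 3.354, 0.4159), lambda* = (1.8496, -7.9204)


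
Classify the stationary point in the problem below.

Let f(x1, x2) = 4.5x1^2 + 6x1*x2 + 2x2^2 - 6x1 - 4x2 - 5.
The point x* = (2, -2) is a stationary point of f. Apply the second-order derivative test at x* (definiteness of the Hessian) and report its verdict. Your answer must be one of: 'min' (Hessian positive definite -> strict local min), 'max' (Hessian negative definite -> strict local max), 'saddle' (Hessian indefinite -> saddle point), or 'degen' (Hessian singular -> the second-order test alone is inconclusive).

Compute the Hessian H = grad^2 f:
  H = [[9, 6], [6, 4]]
Verify stationarity: grad f(x*) = H x* + g = (0, 0).
Eigenvalues of H: 0, 13.
H has a zero eigenvalue (singular; positive semidefinite but not definite), so H is neither positive definite, negative definite, nor indefinite. The second-order test alone is inconclusive -> degen.
(Indeed, f is constant along the null direction of H through x*, so x* is not a strict local extremum.)

degen


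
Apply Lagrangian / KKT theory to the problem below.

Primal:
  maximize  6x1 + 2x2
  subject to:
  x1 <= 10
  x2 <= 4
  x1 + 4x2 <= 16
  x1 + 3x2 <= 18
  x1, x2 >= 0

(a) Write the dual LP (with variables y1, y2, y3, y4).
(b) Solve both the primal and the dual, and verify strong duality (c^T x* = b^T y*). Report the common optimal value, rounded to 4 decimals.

The standard primal-dual pair for 'max c^T x s.t. A x <= b, x >= 0' is:
  Dual:  min b^T y  s.t.  A^T y >= c,  y >= 0.

So the dual LP is:
  minimize  10y1 + 4y2 + 16y3 + 18y4
  subject to:
    y1 + y3 + y4 >= 6
    y2 + 4y3 + 3y4 >= 2
    y1, y2, y3, y4 >= 0

Solving the primal: x* = (10, 1.5).
  primal value c^T x* = 63.
Solving the dual: y* = (5.5, 0, 0.5, 0).
  dual value b^T y* = 63.
Strong duality: c^T x* = b^T y*. Confirmed.

63


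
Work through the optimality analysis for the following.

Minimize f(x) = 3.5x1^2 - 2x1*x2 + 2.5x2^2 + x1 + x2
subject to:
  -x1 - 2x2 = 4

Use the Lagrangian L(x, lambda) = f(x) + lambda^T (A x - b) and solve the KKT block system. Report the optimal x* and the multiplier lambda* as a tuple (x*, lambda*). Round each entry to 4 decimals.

Form the Lagrangian:
  L(x, lambda) = (1/2) x^T Q x + c^T x + lambda^T (A x - b)
Stationarity (grad_x L = 0): Q x + c + A^T lambda = 0.
Primal feasibility: A x = b.

This gives the KKT block system:
  [ Q   A^T ] [ x     ]   [-c ]
  [ A    0  ] [ lambda ] = [ b ]

Solving the linear system:
  x*      = (-0.9268, -1.5366)
  lambda* = (-2.4146)
  f(x*)   = 3.5976

x* = (-0.9268, -1.5366), lambda* = (-2.4146)


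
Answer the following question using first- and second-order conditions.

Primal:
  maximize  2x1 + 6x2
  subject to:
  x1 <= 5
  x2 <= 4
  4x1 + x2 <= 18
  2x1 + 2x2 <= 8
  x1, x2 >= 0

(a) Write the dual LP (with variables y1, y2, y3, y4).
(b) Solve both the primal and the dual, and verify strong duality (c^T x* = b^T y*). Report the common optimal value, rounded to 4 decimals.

The standard primal-dual pair for 'max c^T x s.t. A x <= b, x >= 0' is:
  Dual:  min b^T y  s.t.  A^T y >= c,  y >= 0.

So the dual LP is:
  minimize  5y1 + 4y2 + 18y3 + 8y4
  subject to:
    y1 + 4y3 + 2y4 >= 2
    y2 + y3 + 2y4 >= 6
    y1, y2, y3, y4 >= 0

Solving the primal: x* = (0, 4).
  primal value c^T x* = 24.
Solving the dual: y* = (0, 4, 0, 1).
  dual value b^T y* = 24.
Strong duality: c^T x* = b^T y*. Confirmed.

24


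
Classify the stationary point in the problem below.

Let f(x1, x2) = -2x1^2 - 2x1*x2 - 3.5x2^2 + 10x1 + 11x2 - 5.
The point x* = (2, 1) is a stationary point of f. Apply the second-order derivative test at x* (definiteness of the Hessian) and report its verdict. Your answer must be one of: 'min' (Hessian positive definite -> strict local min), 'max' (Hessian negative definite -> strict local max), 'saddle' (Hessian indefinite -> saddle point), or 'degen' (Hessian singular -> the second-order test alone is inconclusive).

Compute the Hessian H = grad^2 f:
  H = [[-4, -2], [-2, -7]]
Verify stationarity: grad f(x*) = H x* + g = (0, 0).
Eigenvalues of H: -8, -3.
Both eigenvalues < 0, so H is negative definite -> x* is a strict local max.

max


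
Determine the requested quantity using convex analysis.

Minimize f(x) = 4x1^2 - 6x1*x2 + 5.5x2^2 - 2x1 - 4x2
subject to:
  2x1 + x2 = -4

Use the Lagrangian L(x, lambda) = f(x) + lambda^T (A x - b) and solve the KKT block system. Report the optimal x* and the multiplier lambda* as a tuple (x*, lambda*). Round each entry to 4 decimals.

Form the Lagrangian:
  L(x, lambda) = (1/2) x^T Q x + c^T x + lambda^T (A x - b)
Stationarity (grad_x L = 0): Q x + c + A^T lambda = 0.
Primal feasibility: A x = b.

This gives the KKT block system:
  [ Q   A^T ] [ x     ]   [-c ]
  [ A    0  ] [ lambda ] = [ b ]

Solving the linear system:
  x*      = (-1.5526, -0.8947)
  lambda* = (4.5263)
  f(x*)   = 12.3947

x* = (-1.5526, -0.8947), lambda* = (4.5263)


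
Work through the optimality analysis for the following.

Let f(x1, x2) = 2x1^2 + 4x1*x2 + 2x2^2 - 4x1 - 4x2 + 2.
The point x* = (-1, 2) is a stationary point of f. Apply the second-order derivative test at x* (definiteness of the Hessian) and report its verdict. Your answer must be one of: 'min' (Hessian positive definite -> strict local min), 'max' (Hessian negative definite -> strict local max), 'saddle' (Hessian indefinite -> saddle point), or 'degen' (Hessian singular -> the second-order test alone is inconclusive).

Compute the Hessian H = grad^2 f:
  H = [[4, 4], [4, 4]]
Verify stationarity: grad f(x*) = H x* + g = (0, 0).
Eigenvalues of H: 0, 8.
H has a zero eigenvalue (singular; positive semidefinite but not definite), so H is neither positive definite, negative definite, nor indefinite. The second-order test alone is inconclusive -> degen.
(Indeed, f is constant along the null direction of H through x*, so x* is not a strict local extremum.)

degen


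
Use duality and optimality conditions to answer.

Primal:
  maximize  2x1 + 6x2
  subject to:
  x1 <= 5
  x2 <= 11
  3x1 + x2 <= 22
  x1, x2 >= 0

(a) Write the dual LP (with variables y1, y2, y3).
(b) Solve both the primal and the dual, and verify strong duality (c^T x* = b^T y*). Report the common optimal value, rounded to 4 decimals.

The standard primal-dual pair for 'max c^T x s.t. A x <= b, x >= 0' is:
  Dual:  min b^T y  s.t.  A^T y >= c,  y >= 0.

So the dual LP is:
  minimize  5y1 + 11y2 + 22y3
  subject to:
    y1 + 3y3 >= 2
    y2 + y3 >= 6
    y1, y2, y3 >= 0

Solving the primal: x* = (3.6667, 11).
  primal value c^T x* = 73.3333.
Solving the dual: y* = (0, 5.3333, 0.6667).
  dual value b^T y* = 73.3333.
Strong duality: c^T x* = b^T y*. Confirmed.

73.3333


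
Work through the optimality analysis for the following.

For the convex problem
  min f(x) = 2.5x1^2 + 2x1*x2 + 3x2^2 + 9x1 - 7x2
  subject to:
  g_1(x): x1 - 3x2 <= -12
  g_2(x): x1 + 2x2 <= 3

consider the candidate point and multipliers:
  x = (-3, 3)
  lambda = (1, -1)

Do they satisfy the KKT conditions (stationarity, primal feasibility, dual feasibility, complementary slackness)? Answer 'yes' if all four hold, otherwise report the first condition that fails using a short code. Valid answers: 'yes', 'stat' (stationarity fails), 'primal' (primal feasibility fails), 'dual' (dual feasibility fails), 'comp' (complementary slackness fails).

Gradient of f: grad f(x) = Q x + c = (0, 5)
Constraint values g_i(x) = a_i^T x - b_i:
  g_1((-3, 3)) = 0
  g_2((-3, 3)) = 0
Stationarity residual: grad f(x) + sum_i lambda_i a_i = (0, 0)
  -> stationarity OK
Primal feasibility (all g_i <= 0): OK
Dual feasibility (all lambda_i >= 0): FAILS
Complementary slackness (lambda_i * g_i(x) = 0 for all i): OK

Verdict: the first failing condition is dual_feasibility -> dual.

dual
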